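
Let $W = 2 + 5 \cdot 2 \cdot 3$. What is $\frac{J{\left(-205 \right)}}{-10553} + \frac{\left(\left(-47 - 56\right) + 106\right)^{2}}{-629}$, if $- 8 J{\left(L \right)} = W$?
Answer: $- \frac{92461}{6637837} \approx -0.013929$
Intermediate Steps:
$W = 32$ ($W = 2 + 5 \cdot 6 = 2 + 30 = 32$)
$J{\left(L \right)} = -4$ ($J{\left(L \right)} = \left(- \frac{1}{8}\right) 32 = -4$)
$\frac{J{\left(-205 \right)}}{-10553} + \frac{\left(\left(-47 - 56\right) + 106\right)^{2}}{-629} = - \frac{4}{-10553} + \frac{\left(\left(-47 - 56\right) + 106\right)^{2}}{-629} = \left(-4\right) \left(- \frac{1}{10553}\right) + \left(-103 + 106\right)^{2} \left(- \frac{1}{629}\right) = \frac{4}{10553} + 3^{2} \left(- \frac{1}{629}\right) = \frac{4}{10553} + 9 \left(- \frac{1}{629}\right) = \frac{4}{10553} - \frac{9}{629} = - \frac{92461}{6637837}$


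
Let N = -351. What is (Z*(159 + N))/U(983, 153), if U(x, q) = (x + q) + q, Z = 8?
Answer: -1536/1289 ≈ -1.1916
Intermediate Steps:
U(x, q) = x + 2*q (U(x, q) = (q + x) + q = x + 2*q)
(Z*(159 + N))/U(983, 153) = (8*(159 - 351))/(983 + 2*153) = (8*(-192))/(983 + 306) = -1536/1289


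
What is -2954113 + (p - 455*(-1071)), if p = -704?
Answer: -2467512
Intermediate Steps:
-2954113 + (p - 455*(-1071)) = -2954113 + (-704 - 455*(-1071)) = -2954113 + (-704 + 487305) = -2954113 + 486601 = -2467512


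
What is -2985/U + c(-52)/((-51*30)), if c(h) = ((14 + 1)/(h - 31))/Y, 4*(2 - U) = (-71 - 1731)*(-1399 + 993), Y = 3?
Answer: 25331977/1548439866 ≈ 0.016360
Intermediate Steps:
U = -182901 (U = 2 - (-71 - 1731)*(-1399 + 993)/4 = 2 - (-901)*(-406)/2 = 2 - 1/4*731612 = 2 - 182903 = -182901)
c(h) = 5/(-31 + h) (c(h) = ((14 + 1)/(h - 31))/3 = (15/(-31 + h))*(1/3) = 5/(-31 + h))
-2985/U + c(-52)/((-51*30)) = -2985/(-182901) + (5/(-31 - 52))/((-51*30)) = -2985*(-1/182901) + (5/(-83))/(-1530) = 995/60967 + (5*(-1/83))*(-1/1530) = 995/60967 - 5/83*(-1/1530) = 995/60967 + 1/25398 = 25331977/1548439866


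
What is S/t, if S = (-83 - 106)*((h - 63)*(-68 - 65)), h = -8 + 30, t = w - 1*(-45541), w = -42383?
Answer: -1030617/3158 ≈ -326.35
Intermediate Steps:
t = 3158 (t = -42383 - 1*(-45541) = -42383 + 45541 = 3158)
h = 22
S = -1030617 (S = (-83 - 106)*((22 - 63)*(-68 - 65)) = -(-7749)*(-133) = -189*5453 = -1030617)
S/t = -1030617/3158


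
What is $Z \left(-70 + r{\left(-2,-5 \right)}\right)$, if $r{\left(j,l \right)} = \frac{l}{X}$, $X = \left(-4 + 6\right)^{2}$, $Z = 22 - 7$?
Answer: $- \frac{4275}{4} \approx -1068.8$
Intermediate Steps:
$Z = 15$ ($Z = 22 - 7 = 15$)
$X = 4$ ($X = 2^{2} = 4$)
$r{\left(j,l \right)} = \frac{l}{4}$
$Z \left(-70 + r{\left(-2,-5 \right)}\right) = 15 \left(-70 + \frac{1}{4} \left(-5\right)\right) = 15 \left(-70 - \frac{5}{4}\right) = 15 \left(- \frac{285}{4}\right) = - \frac{4275}{4}$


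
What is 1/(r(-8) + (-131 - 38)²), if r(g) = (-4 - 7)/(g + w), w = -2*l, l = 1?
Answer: 10/285621 ≈ 3.5011e-5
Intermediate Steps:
w = -2 (w = -2*1 = -2)
r(g) = -11/(-2 + g) (r(g) = (-4 - 7)/(g - 2) = -11/(-2 + g))
1/(r(-8) + (-131 - 38)²) = 1/(-11/(-2 - 8) + (-131 - 38)²) = 1/(-11/(-10) + (-169)²) = 1/(-11*(-⅒) + 28561) = 1/(11/10 + 28561) = 1/(285621/10) = 10/285621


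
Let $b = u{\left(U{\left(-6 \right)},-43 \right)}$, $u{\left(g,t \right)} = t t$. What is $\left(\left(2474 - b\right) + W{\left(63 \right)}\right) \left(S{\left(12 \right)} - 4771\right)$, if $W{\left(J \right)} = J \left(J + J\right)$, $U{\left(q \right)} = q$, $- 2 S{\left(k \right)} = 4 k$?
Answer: $-41059585$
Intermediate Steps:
$S{\left(k \right)} = - 2 k$ ($S{\left(k \right)} = - \frac{4 k}{2} = - 2 k$)
$u{\left(g,t \right)} = t^{2}$
$b = 1849$ ($b = \left(-43\right)^{2} = 1849$)
$W{\left(J \right)} = 2 J^{2}$ ($W{\left(J \right)} = J 2 J = 2 J^{2}$)
$\left(\left(2474 - b\right) + W{\left(63 \right)}\right) \left(S{\left(12 \right)} - 4771\right) = \left(\left(2474 - 1849\right) + 2 \cdot 63^{2}\right) \left(\left(-2\right) 12 - 4771\right) = \left(\left(2474 - 1849\right) + 2 \cdot 3969\right) \left(-24 - 4771\right) = \left(625 + 7938\right) \left(-4795\right) = 8563 \left(-4795\right) = -41059585$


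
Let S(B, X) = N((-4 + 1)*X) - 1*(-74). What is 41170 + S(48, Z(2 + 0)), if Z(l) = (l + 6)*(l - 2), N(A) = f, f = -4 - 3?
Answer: 41237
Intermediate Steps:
f = -7
N(A) = -7
Z(l) = (-2 + l)*(6 + l) (Z(l) = (6 + l)*(-2 + l) = (-2 + l)*(6 + l))
S(B, X) = 67 (S(B, X) = -7 - 1*(-74) = -7 + 74 = 67)
41170 + S(48, Z(2 + 0)) = 41170 + 67 = 41237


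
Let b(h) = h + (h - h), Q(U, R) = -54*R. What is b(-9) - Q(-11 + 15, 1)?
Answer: 45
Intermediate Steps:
b(h) = h (b(h) = h + 0 = h)
b(-9) - Q(-11 + 15, 1) = -9 - (-54) = -9 - 1*(-54) = -9 + 54 = 45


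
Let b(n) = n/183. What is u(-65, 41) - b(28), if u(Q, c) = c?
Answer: 7475/183 ≈ 40.847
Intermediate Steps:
b(n) = n/183 (b(n) = n*(1/183) = n/183)
u(-65, 41) - b(28) = 41 - 28/183 = 7475/183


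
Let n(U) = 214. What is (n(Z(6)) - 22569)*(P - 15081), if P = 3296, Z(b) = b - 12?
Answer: 263453675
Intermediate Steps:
Z(b) = -12 + b
(n(Z(6)) - 22569)*(P - 15081) = (214 - 22569)*(3296 - 15081) = -22355*(-11785) = 263453675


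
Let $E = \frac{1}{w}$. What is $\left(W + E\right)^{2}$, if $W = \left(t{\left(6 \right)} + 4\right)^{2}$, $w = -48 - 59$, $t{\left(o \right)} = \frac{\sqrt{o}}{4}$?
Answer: $\frac{213837745}{732736} + \frac{14009 \sqrt{6}}{214} \approx 452.18$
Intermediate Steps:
$t{\left(o \right)} = \frac{\sqrt{o}}{4}$
$w = -107$ ($w = -48 - 59 = -107$)
$W = \left(4 + \frac{\sqrt{6}}{4}\right)^{2}$ ($W = \left(\frac{\sqrt{6}}{4} + 4\right)^{2} = \left(4 + \frac{\sqrt{6}}{4}\right)^{2} \approx 21.274$)
$E = - \frac{1}{107}$ ($E = \frac{1}{-107} = - \frac{1}{107} \approx -0.0093458$)
$\left(W + E\right)^{2} = \left(\frac{\left(16 + \sqrt{6}\right)^{2}}{16} - \frac{1}{107}\right)^{2} = \left(- \frac{1}{107} + \frac{\left(16 + \sqrt{6}\right)^{2}}{16}\right)^{2}$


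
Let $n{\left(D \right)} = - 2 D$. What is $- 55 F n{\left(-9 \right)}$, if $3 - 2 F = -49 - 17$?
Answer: $-34155$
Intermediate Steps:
$F = \frac{69}{2}$ ($F = \frac{3}{2} - \frac{-49 - 17}{2} = \frac{3}{2} - -33 = \frac{3}{2} + 33 = \frac{69}{2} \approx 34.5$)
$- 55 F n{\left(-9 \right)} = \left(-55\right) \frac{69}{2} \left(\left(-2\right) \left(-9\right)\right) = \left(- \frac{3795}{2}\right) 18 = -34155$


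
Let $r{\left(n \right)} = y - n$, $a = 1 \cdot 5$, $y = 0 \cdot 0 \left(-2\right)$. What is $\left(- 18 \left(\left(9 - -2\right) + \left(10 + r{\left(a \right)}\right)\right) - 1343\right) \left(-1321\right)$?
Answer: $2154551$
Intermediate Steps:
$y = 0$ ($y = 0 \left(-2\right) = 0$)
$a = 5$
$r{\left(n \right)} = - n$ ($r{\left(n \right)} = 0 - n = - n$)
$\left(- 18 \left(\left(9 - -2\right) + \left(10 + r{\left(a \right)}\right)\right) - 1343\right) \left(-1321\right) = \left(- 18 \left(\left(9 - -2\right) + \left(10 - 5\right)\right) - 1343\right) \left(-1321\right) = \left(- 18 \left(\left(9 + 2\right) + \left(10 - 5\right)\right) - 1343\right) \left(-1321\right) = \left(- 18 \left(11 + 5\right) - 1343\right) \left(-1321\right) = \left(\left(-18\right) 16 - 1343\right) \left(-1321\right) = \left(-288 - 1343\right) \left(-1321\right) = \left(-1631\right) \left(-1321\right) = 2154551$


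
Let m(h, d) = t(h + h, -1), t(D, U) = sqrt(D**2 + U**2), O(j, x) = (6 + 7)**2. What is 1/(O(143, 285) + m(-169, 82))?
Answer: -169/85684 + sqrt(114245)/85684 ≈ 0.0019724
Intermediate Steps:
O(j, x) = 169 (O(j, x) = 13**2 = 169)
m(h, d) = sqrt(1 + 4*h**2) (m(h, d) = sqrt((h + h)**2 + (-1)**2) = sqrt((2*h)**2 + 1) = sqrt(4*h**2 + 1) = sqrt(1 + 4*h**2))
1/(O(143, 285) + m(-169, 82)) = 1/(169 + sqrt(1 + 4*(-169)**2)) = 1/(169 + sqrt(1 + 4*28561)) = 1/(169 + sqrt(1 + 114244)) = 1/(169 + sqrt(114245))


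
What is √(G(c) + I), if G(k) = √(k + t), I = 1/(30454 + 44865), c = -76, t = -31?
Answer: √(75319 + 5672951761*I*√107)/75319 ≈ 2.2742 + 2.2742*I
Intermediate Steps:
I = 1/75319 ≈ 1.3277e-5
G(k) = √(-31 + k) (G(k) = √(k - 31) = √(-31 + k))
√(G(c) + I) = √(√(-31 - 76) + 1/75319) = √(√(-107) + 1/75319) = √(I*√107 + 1/75319) = √(1/75319 + I*√107)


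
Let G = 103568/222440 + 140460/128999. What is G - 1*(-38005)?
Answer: 136322563007329/3586817195 ≈ 38007.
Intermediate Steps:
G = 5575511354/3586817195 (G = 103568*(1/222440) + 140460*(1/128999) = 12946/27805 + 140460/128999 = 5575511354/3586817195 ≈ 1.5544)
G - 1*(-38005) = 5575511354/3586817195 - 1*(-38005) = 5575511354/3586817195 + 38005 = 136322563007329/3586817195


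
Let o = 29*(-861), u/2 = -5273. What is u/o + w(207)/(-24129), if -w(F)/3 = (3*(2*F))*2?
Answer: 998942/1366161 ≈ 0.73120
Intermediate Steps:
u = -10546 (u = 2*(-5273) = -10546)
w(F) = -36*F (w(F) = -3*3*(2*F)*2 = -3*6*F*2 = -36*F)
o = -24969
u/o + w(207)/(-24129) = -10546/(-24969) - 36*207/(-24129) = -10546*(-1/24969) - 7452*(-1/24129) = 10546/24969 + 828/2681 = 998942/1366161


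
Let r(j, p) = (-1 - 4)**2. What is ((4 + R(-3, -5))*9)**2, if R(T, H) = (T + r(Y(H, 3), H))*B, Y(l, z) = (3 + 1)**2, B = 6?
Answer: 1498176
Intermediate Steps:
Y(l, z) = 16 (Y(l, z) = 4**2 = 16)
r(j, p) = 25 (r(j, p) = (-5)**2 = 25)
R(T, H) = 150 + 6*T (R(T, H) = (T + 25)*6 = (25 + T)*6 = 150 + 6*T)
((4 + R(-3, -5))*9)**2 = ((4 + (150 + 6*(-3)))*9)**2 = ((4 + (150 - 18))*9)**2 = ((4 + 132)*9)**2 = (136*9)**2 = 1224**2 = 1498176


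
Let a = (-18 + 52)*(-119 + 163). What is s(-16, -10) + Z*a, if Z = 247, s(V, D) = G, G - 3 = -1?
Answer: 369514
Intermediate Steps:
G = 2 (G = 3 - 1 = 2)
s(V, D) = 2
a = 1496 (a = 34*44 = 1496)
s(-16, -10) + Z*a = 2 + 247*1496 = 2 + 369512 = 369514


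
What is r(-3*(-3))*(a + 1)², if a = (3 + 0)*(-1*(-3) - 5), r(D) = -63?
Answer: -1575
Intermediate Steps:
a = -6 (a = 3*(3 - 5) = 3*(-2) = -6)
r(-3*(-3))*(a + 1)² = -63*(-6 + 1)² = -63*(-5)² = -63*25 = -1575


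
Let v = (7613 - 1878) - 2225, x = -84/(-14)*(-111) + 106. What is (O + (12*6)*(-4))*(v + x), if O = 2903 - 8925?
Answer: -18614500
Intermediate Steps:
O = -6022
x = -560 (x = -84*(-1/14)*(-111) + 106 = 6*(-111) + 106 = -666 + 106 = -560)
v = 3510 (v = 5735 - 2225 = 3510)
(O + (12*6)*(-4))*(v + x) = (-6022 + (12*6)*(-4))*(3510 - 560) = (-6022 + 72*(-4))*2950 = (-6022 - 288)*2950 = -6310*2950 = -18614500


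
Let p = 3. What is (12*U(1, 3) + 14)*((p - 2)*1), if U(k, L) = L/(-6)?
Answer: 8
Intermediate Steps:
U(k, L) = -L/6 (U(k, L) = L*(-1/6) = -L/6)
(12*U(1, 3) + 14)*((p - 2)*1) = (12*(-1/6*3) + 14)*((3 - 2)*1) = (12*(-1/2) + 14)*(1*1) = (-6 + 14)*1 = 8*1 = 8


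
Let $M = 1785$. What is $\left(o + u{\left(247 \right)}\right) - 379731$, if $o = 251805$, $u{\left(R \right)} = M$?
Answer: $-126141$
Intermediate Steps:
$u{\left(R \right)} = 1785$
$\left(o + u{\left(247 \right)}\right) - 379731 = \left(251805 + 1785\right) - 379731 = 253590 - 379731 = -126141$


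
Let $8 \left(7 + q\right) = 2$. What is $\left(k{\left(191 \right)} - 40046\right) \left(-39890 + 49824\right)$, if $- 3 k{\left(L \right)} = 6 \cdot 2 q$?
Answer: $-397548746$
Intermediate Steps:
$q = - \frac{27}{4}$ ($q = -7 + \frac{1}{8} \cdot 2 = -7 + \frac{1}{4} = - \frac{27}{4} \approx -6.75$)
$k{\left(L \right)} = 27$ ($k{\left(L \right)} = - \frac{6 \cdot 2 \left(- \frac{27}{4}\right)}{3} = - \frac{12 \left(- \frac{27}{4}\right)}{3} = \left(- \frac{1}{3}\right) \left(-81\right) = 27$)
$\left(k{\left(191 \right)} - 40046\right) \left(-39890 + 49824\right) = \left(27 - 40046\right) \left(-39890 + 49824\right) = \left(-40019\right) 9934 = -397548746$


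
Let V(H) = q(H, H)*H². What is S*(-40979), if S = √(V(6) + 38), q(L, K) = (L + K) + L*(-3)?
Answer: -40979*I*√178 ≈ -5.4673e+5*I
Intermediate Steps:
q(L, K) = K - 2*L (q(L, K) = (K + L) - 3*L = K - 2*L)
V(H) = -H³ (V(H) = (H - 2*H)*H² = (-H)*H² = -H³)
S = I*√178 (S = √(-1*6³ + 38) = √(-1*216 + 38) = √(-216 + 38) = √(-178) = I*√178 ≈ 13.342*I)
S*(-40979) = (I*√178)*(-40979) = -40979*I*√178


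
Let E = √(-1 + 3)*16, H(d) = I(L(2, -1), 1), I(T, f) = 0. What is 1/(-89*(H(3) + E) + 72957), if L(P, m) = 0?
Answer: 72957/5318668297 + 1424*√2/5318668297 ≈ 1.4096e-5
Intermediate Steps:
H(d) = 0
E = 16*√2 (E = √2*16 = 16*√2 ≈ 22.627)
1/(-89*(H(3) + E) + 72957) = 1/(-89*(0 + 16*√2) + 72957) = 1/(-1424*√2 + 72957) = 1/(72957 - 1424*√2)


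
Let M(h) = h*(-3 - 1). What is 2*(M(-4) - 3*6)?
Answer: -4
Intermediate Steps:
M(h) = -4*h (M(h) = h*(-4) = -4*h)
2*(M(-4) - 3*6) = 2*(-4*(-4) - 3*6) = 2*(16 - 18) = 2*(-2) = -4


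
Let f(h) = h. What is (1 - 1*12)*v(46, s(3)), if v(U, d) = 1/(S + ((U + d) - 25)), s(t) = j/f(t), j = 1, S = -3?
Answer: -⅗ ≈ -0.60000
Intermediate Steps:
s(t) = 1/t
v(U, d) = 1/(-28 + U + d) (v(U, d) = 1/(-3 + ((U + d) - 25)) = 1/(-3 + (-25 + U + d)) = 1/(-28 + U + d))
(1 - 1*12)*v(46, s(3)) = (1 - 1*12)/(-28 + 46 + 1/3) = (1 - 12)/(-28 + 46 + ⅓) = -11/55/3 = -11*3/55 = -⅗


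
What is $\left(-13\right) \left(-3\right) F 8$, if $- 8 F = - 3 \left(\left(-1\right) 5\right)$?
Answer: $-585$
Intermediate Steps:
$F = - \frac{15}{8}$ ($F = - \frac{\left(-3\right) \left(\left(-1\right) 5\right)}{8} = - \frac{\left(-3\right) \left(-5\right)}{8} = \left(- \frac{1}{8}\right) 15 = - \frac{15}{8} \approx -1.875$)
$\left(-13\right) \left(-3\right) F 8 = \left(-13\right) \left(-3\right) \left(- \frac{15}{8}\right) 8 = 39 \left(- \frac{15}{8}\right) 8 = \left(- \frac{585}{8}\right) 8 = -585$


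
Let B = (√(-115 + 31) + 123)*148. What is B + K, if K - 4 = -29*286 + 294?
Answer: 10208 + 296*I*√21 ≈ 10208.0 + 1356.4*I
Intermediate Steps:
B = 18204 + 296*I*√21 (B = (√(-84) + 123)*148 = (2*I*√21 + 123)*148 = (123 + 2*I*√21)*148 = 18204 + 296*I*√21 ≈ 18204.0 + 1356.4*I)
K = -7996 (K = 4 + (-29*286 + 294) = 4 + (-8294 + 294) = 4 - 8000 = -7996)
B + K = (18204 + 296*I*√21) - 7996 = 10208 + 296*I*√21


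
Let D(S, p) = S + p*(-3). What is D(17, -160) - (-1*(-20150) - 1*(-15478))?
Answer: -35131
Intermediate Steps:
D(S, p) = S - 3*p
D(17, -160) - (-1*(-20150) - 1*(-15478)) = (17 - 3*(-160)) - (-1*(-20150) - 1*(-15478)) = (17 + 480) - (20150 + 15478) = 497 - 1*35628 = 497 - 35628 = -35131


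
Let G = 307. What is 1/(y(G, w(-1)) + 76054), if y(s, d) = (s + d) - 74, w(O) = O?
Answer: 1/76286 ≈ 1.3109e-5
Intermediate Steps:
y(s, d) = -74 + d + s (y(s, d) = (d + s) - 74 = -74 + d + s)
1/(y(G, w(-1)) + 76054) = 1/((-74 - 1 + 307) + 76054) = 1/(232 + 76054) = 1/76286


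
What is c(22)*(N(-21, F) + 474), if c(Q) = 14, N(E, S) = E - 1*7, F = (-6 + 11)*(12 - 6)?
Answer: 6244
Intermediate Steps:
F = 30 (F = 5*6 = 30)
N(E, S) = -7 + E (N(E, S) = E - 7 = -7 + E)
c(22)*(N(-21, F) + 474) = 14*((-7 - 21) + 474) = 14*(-28 + 474) = 14*446 = 6244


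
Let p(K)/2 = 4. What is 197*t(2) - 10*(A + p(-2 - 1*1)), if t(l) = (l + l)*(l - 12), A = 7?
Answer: -8030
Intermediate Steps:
p(K) = 8 (p(K) = 2*4 = 8)
t(l) = 2*l*(-12 + l) (t(l) = (2*l)*(-12 + l) = 2*l*(-12 + l))
197*t(2) - 10*(A + p(-2 - 1*1)) = 197*(2*2*(-12 + 2)) - 10*(7 + 8) = 197*(2*2*(-10)) - 10*15 = 197*(-40) - 150 = -7880 - 150 = -8030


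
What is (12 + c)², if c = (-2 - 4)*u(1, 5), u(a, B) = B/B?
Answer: 36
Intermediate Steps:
u(a, B) = 1
c = -6 (c = (-2 - 4)*1 = -6*1 = -6)
(12 + c)² = (12 - 6)² = 6² = 36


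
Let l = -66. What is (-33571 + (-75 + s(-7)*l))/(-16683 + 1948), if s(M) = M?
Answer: 33184/14735 ≈ 2.2521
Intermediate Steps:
(-33571 + (-75 + s(-7)*l))/(-16683 + 1948) = (-33571 + (-75 - 7*(-66)))/(-16683 + 1948) = (-33571 + (-75 + 462))/(-14735) = (-33571 + 387)*(-1/14735) = -33184*(-1/14735) = 33184/14735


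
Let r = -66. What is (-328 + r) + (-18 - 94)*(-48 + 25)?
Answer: 2182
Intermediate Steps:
(-328 + r) + (-18 - 94)*(-48 + 25) = (-328 - 66) + (-18 - 94)*(-48 + 25) = -394 - 112*(-23) = -394 + 2576 = 2182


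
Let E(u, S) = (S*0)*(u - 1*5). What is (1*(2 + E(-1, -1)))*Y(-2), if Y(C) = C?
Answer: -4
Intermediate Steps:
E(u, S) = 0 (E(u, S) = 0*(u - 5) = 0*(-5 + u) = 0)
(1*(2 + E(-1, -1)))*Y(-2) = (1*(2 + 0))*(-2) = (1*2)*(-2) = 2*(-2) = -4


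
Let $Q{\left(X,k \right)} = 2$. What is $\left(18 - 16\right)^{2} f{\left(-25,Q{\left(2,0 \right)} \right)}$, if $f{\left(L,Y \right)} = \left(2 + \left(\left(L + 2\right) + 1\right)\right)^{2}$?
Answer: $1600$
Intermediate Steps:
$f{\left(L,Y \right)} = \left(5 + L\right)^{2}$ ($f{\left(L,Y \right)} = \left(2 + \left(\left(2 + L\right) + 1\right)\right)^{2} = \left(2 + \left(3 + L\right)\right)^{2} = \left(5 + L\right)^{2}$)
$\left(18 - 16\right)^{2} f{\left(-25,Q{\left(2,0 \right)} \right)} = \left(18 - 16\right)^{2} \left(5 - 25\right)^{2} = 2^{2} \left(-20\right)^{2} = 4 \cdot 400 = 1600$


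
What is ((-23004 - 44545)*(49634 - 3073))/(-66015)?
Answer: 3145148989/66015 ≈ 47643.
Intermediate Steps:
((-23004 - 44545)*(49634 - 3073))/(-66015) = -67549*46561*(-1/66015) = -3145148989*(-1/66015) = 3145148989/66015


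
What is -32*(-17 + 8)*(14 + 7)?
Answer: 6048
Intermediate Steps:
-32*(-17 + 8)*(14 + 7) = -(-288)*21 = -32*(-189) = 6048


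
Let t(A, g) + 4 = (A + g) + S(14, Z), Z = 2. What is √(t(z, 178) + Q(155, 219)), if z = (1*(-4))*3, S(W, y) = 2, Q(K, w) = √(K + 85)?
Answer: 2*√(41 + √15) ≈ 13.397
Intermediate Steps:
Q(K, w) = √(85 + K)
z = -12 (z = -4*3 = -12)
t(A, g) = -2 + A + g (t(A, g) = -4 + ((A + g) + 2) = -4 + (2 + A + g) = -2 + A + g)
√(t(z, 178) + Q(155, 219)) = √((-2 - 12 + 178) + √(85 + 155)) = √(164 + √240) = √(164 + 4*√15)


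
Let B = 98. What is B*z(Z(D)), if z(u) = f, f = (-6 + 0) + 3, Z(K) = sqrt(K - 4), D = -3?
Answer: -294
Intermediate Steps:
Z(K) = sqrt(-4 + K)
f = -3 (f = -6 + 3 = -3)
z(u) = -3
B*z(Z(D)) = 98*(-3) = -294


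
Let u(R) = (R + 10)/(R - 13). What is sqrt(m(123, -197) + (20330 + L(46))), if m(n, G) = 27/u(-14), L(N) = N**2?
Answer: 3*sqrt(10057)/2 ≈ 150.43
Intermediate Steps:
u(R) = (10 + R)/(-13 + R)
m(n, G) = 729/4 (m(n, G) = 27/(((10 - 14)/(-13 - 14))) = 27/((-4/(-27))) = 27/((-1/27*(-4))) = 27/(4/27) = 27*(27/4) = 729/4)
sqrt(m(123, -197) + (20330 + L(46))) = sqrt(729/4 + (20330 + 46**2)) = sqrt(729/4 + (20330 + 2116)) = sqrt(729/4 + 22446) = sqrt(90513/4) = 3*sqrt(10057)/2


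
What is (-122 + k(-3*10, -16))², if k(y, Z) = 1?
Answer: 14641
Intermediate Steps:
(-122 + k(-3*10, -16))² = (-122 + 1)² = (-121)² = 14641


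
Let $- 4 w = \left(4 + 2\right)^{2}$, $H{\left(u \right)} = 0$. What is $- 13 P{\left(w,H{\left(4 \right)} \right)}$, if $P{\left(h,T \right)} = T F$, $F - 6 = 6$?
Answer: $0$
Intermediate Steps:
$F = 12$ ($F = 6 + 6 = 12$)
$w = -9$ ($w = - \frac{\left(4 + 2\right)^{2}}{4} = - \frac{6^{2}}{4} = \left(- \frac{1}{4}\right) 36 = -9$)
$P{\left(h,T \right)} = 12 T$ ($P{\left(h,T \right)} = T 12 = 12 T$)
$- 13 P{\left(w,H{\left(4 \right)} \right)} = - 13 \cdot 12 \cdot 0 = \left(-13\right) 0 = 0$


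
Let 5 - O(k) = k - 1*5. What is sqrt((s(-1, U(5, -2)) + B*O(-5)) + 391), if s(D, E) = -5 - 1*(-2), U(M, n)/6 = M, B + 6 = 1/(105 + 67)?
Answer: sqrt(2204653)/86 ≈ 17.265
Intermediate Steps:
O(k) = 10 - k (O(k) = 5 - (k - 1*5) = 5 - (k - 5) = 5 - (-5 + k) = 5 + (5 - k) = 10 - k)
B = -1031/172 (B = -6 + 1/(105 + 67) = -6 + 1/172 = -1031/172 ≈ -5.9942)
U(M, n) = 6*M
s(D, E) = -3 (s(D, E) = -5 + 2 = -3)
sqrt((s(-1, U(5, -2)) + B*O(-5)) + 391) = sqrt((-3 - 1031*(10 - 1*(-5))/172) + 391) = sqrt((-3 - 1031*(10 + 5)/172) + 391) = sqrt((-3 - 1031/172*15) + 391) = sqrt((-3 - 15465/172) + 391) = sqrt(-15981/172 + 391) = sqrt(51271/172) = sqrt(2204653)/86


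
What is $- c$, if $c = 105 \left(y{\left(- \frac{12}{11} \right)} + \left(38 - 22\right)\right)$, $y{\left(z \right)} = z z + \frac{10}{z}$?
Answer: $- \frac{203875}{242} \approx -842.46$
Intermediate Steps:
$y{\left(z \right)} = z^{2} + \frac{10}{z}$
$c = \frac{203875}{242}$ ($c = 105 \left(\frac{10 + \left(- \frac{12}{11}\right)^{3}}{\left(-12\right) \frac{1}{11}} + \left(38 - 22\right)\right) = 105 \left(\frac{10 + \left(\left(-12\right) \frac{1}{11}\right)^{3}}{\left(-12\right) \frac{1}{11}} + 16\right) = 105 \left(\frac{10 + \left(- \frac{12}{11}\right)^{3}}{- \frac{12}{11}} + 16\right) = 105 \left(- \frac{11 \left(10 - \frac{1728}{1331}\right)}{12} + 16\right) = 105 \left(\left(- \frac{11}{12}\right) \frac{11582}{1331} + 16\right) = 105 \left(- \frac{5791}{726} + 16\right) = 105 \cdot \frac{5825}{726} = \frac{203875}{242} \approx 842.46$)
$- c = \left(-1\right) \frac{203875}{242} = - \frac{203875}{242}$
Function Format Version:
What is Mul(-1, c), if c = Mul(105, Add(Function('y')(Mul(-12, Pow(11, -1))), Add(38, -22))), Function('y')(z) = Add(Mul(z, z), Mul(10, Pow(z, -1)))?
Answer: Rational(-203875, 242) ≈ -842.46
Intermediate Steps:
Function('y')(z) = Add(Pow(z, 2), Mul(10, Pow(z, -1)))
c = Rational(203875, 242) (c = Mul(105, Add(Mul(Pow(Mul(-12, Pow(11, -1)), -1), Add(10, Pow(Mul(-12, Pow(11, -1)), 3))), Add(38, -22))) = Mul(105, Add(Mul(Pow(Mul(-12, Rational(1, 11)), -1), Add(10, Pow(Mul(-12, Rational(1, 11)), 3))), 16)) = Mul(105, Add(Mul(Pow(Rational(-12, 11), -1), Add(10, Pow(Rational(-12, 11), 3))), 16)) = Mul(105, Add(Mul(Rational(-11, 12), Add(10, Rational(-1728, 1331))), 16)) = Mul(105, Add(Mul(Rational(-11, 12), Rational(11582, 1331)), 16)) = Mul(105, Add(Rational(-5791, 726), 16)) = Mul(105, Rational(5825, 726)) = Rational(203875, 242) ≈ 842.46)
Mul(-1, c) = Mul(-1, Rational(203875, 242)) = Rational(-203875, 242)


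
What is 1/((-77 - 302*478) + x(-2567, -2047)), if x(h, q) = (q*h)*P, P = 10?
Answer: 1/52402057 ≈ 1.9083e-8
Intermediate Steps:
x(h, q) = 10*h*q (x(h, q) = (q*h)*10 = (h*q)*10 = 10*h*q)
1/((-77 - 302*478) + x(-2567, -2047)) = 1/((-77 - 302*478) + 10*(-2567)*(-2047)) = 1/((-77 - 144356) + 52546490) = 1/(-144433 + 52546490) = 1/52402057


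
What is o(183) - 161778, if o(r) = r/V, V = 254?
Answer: -41091429/254 ≈ -1.6178e+5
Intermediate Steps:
o(r) = r/254
o(183) - 161778 = (1/254)*183 - 161778 = 183/254 - 161778 = -41091429/254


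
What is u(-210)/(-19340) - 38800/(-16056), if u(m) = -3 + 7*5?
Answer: 23433694/9703845 ≈ 2.4149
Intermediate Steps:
u(m) = 32 (u(m) = -3 + 35 = 32)
u(-210)/(-19340) - 38800/(-16056) = 32/(-19340) - 38800/(-16056) = 32*(-1/19340) - 38800*(-1/16056) = -8/4835 + 4850/2007 = 23433694/9703845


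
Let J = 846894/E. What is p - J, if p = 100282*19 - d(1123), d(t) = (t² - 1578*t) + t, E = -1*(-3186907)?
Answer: 7697016939506/3186907 ≈ 2.4152e+6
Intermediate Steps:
E = 3186907
J = 846894/3186907 ≈ 0.26574
d(t) = t² - 1577*t
p = 2415200 (p = 100282*19 - 1123*(-1577 + 1123) = 1905358 - 1123*(-454) = 1905358 - 1*(-509842) = 1905358 + 509842 = 2415200)
p - J = 2415200 - 1*846894/3186907 = 2415200 - 846894/3186907 = 7697016939506/3186907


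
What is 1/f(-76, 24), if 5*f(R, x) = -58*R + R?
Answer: 5/4332 ≈ 0.0011542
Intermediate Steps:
f(R, x) = -57*R/5 (f(R, x) = (-58*R + R)/5 = (-57*R)/5 = -57*R/5)
1/f(-76, 24) = 1/(-57/5*(-76)) = 1/(4332/5) = 5/4332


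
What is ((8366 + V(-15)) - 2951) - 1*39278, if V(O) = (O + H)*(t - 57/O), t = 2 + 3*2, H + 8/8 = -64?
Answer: -34807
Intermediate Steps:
H = -65 (H = -1 - 64 = -65)
t = 8 (t = 2 + 6 = 8)
V(O) = (-65 + O)*(8 - 57/O) (V(O) = (O - 65)*(8 - 57/O) = (-65 + O)*(8 - 57/O))
((8366 + V(-15)) - 2951) - 1*39278 = ((8366 + (-577 + 8*(-15) + 3705/(-15))) - 2951) - 1*39278 = ((8366 + (-577 - 120 + 3705*(-1/15))) - 2951) - 39278 = ((8366 + (-577 - 120 - 247)) - 2951) - 39278 = ((8366 - 944) - 2951) - 39278 = (7422 - 2951) - 39278 = 4471 - 39278 = -34807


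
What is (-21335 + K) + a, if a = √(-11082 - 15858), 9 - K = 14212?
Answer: -35538 + 2*I*√6735 ≈ -35538.0 + 164.13*I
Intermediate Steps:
K = -14203 (K = 9 - 1*14212 = 9 - 14212 = -14203)
a = 2*I*√6735 (a = √(-26940) = 2*I*√6735 ≈ 164.13*I)
(-21335 + K) + a = (-21335 - 14203) + 2*I*√6735 = -35538 + 2*I*√6735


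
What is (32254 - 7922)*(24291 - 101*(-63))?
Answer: 745873128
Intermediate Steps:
(32254 - 7922)*(24291 - 101*(-63)) = 24332*(24291 + 6363) = 24332*30654 = 745873128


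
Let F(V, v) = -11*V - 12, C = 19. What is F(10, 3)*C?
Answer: -2318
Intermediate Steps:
F(V, v) = -12 - 11*V
F(10, 3)*C = (-12 - 11*10)*19 = (-12 - 110)*19 = -122*19 = -2318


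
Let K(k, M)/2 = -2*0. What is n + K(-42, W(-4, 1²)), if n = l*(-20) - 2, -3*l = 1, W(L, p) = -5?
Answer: 14/3 ≈ 4.6667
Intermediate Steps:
l = -⅓ (l = -⅓*1 = -⅓ ≈ -0.33333)
K(k, M) = 0 (K(k, M) = 2*(-2*0) = 2*0 = 0)
n = 14/3 (n = -⅓*(-20) - 2 = 20/3 - 2 = 14/3 ≈ 4.6667)
n + K(-42, W(-4, 1²)) = 14/3 + 0 = 14/3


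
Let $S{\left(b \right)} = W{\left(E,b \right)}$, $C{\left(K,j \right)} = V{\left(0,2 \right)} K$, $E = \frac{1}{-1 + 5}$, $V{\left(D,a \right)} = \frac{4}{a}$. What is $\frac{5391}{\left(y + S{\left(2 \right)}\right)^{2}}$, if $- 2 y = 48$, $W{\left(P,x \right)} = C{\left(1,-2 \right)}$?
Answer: $\frac{5391}{484} \approx 11.138$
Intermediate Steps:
$E = \frac{1}{4} \approx 0.25$
$C{\left(K,j \right)} = 2 K$ ($C{\left(K,j \right)} = \frac{4}{2} K = 4 \cdot \frac{1}{2} K = 2 K$)
$W{\left(P,x \right)} = 2$ ($W{\left(P,x \right)} = 2 \cdot 1 = 2$)
$S{\left(b \right)} = 2$
$y = -24$ ($y = \left(- \frac{1}{2}\right) 48 = -24$)
$\frac{5391}{\left(y + S{\left(2 \right)}\right)^{2}} = \frac{5391}{\left(-24 + 2\right)^{2}} = \frac{5391}{\left(-22\right)^{2}} = \frac{5391}{484}$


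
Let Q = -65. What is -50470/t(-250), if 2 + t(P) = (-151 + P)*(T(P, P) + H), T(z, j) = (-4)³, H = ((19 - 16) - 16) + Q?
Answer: -5047/5694 ≈ -0.88637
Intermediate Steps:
H = -78 (H = ((19 - 16) - 16) - 65 = (3 - 16) - 65 = -13 - 65 = -78)
T(z, j) = -64
t(P) = 21440 - 142*P (t(P) = -2 + (-151 + P)*(-64 - 78) = -2 + (-151 + P)*(-142) = -2 + (21442 - 142*P) = 21440 - 142*P)
-50470/t(-250) = -50470/(21440 - 142*(-250)) = -50470/(21440 + 35500) = -50470/56940 = -50470*1/56940 = -5047/5694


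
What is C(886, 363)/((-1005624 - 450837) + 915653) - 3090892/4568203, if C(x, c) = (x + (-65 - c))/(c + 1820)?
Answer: -1824529656401831/2696573374638196 ≈ -0.67661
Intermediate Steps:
C(x, c) = (-65 + x - c)/(1820 + c)
C(886, 363)/((-1005624 - 450837) + 915653) - 3090892/4568203 = ((-65 + 886 - 1*363)/(1820 + 363))/((-1005624 - 450837) + 915653) - 3090892/4568203 = ((-65 + 886 - 363)/2183)/(-1456461 + 915653) - 3090892*1/4568203 = ((1/2183)*458)/(-540808) - 3090892/4568203 = (458/2183)*(-1/540808) - 3090892/4568203 = -229/590291932 - 3090892/4568203 = -1824529656401831/2696573374638196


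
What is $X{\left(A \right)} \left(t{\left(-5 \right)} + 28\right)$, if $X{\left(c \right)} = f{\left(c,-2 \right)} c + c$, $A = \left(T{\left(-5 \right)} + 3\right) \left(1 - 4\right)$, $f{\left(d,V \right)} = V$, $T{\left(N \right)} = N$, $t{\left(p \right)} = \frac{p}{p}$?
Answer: $-174$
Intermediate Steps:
$t{\left(p \right)} = 1$
$A = 6$ ($A = \left(-5 + 3\right) \left(1 - 4\right) = \left(-2\right) \left(-3\right) = 6$)
$X{\left(c \right)} = - c$ ($X{\left(c \right)} = - 2 c + c = - c$)
$X{\left(A \right)} \left(t{\left(-5 \right)} + 28\right) = \left(-1\right) 6 \left(1 + 28\right) = \left(-6\right) 29 = -174$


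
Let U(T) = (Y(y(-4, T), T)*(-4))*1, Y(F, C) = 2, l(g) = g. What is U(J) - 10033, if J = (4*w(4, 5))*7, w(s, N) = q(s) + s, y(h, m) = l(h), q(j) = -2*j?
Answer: -10041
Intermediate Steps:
y(h, m) = h
w(s, N) = -s (w(s, N) = -2*s + s = -s)
J = -112 (J = (4*(-1*4))*7 = (4*(-4))*7 = -16*7 = -112)
U(T) = -8 (U(T) = (2*(-4))*1 = -8*1 = -8)
U(J) - 10033 = -8 - 10033 = -10041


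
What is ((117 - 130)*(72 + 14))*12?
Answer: -13416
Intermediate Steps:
((117 - 130)*(72 + 14))*12 = -13*86*12 = -1118*12 = -13416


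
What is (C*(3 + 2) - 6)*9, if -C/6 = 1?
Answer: -324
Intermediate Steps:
C = -6 (C = -6*1 = -6)
(C*(3 + 2) - 6)*9 = (-6*(3 + 2) - 6)*9 = (-6*5 - 6)*9 = (-30 - 6)*9 = -36*9 = -324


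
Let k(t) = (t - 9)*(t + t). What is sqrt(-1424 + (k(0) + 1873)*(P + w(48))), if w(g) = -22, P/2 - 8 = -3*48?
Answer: I*sqrt(552086) ≈ 743.03*I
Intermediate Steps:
P = -272 (P = 16 + 2*(-3*48) = 16 + 2*(-144) = 16 - 288 = -272)
k(t) = 2*t*(-9 + t) (k(t) = (-9 + t)*(2*t) = 2*t*(-9 + t))
sqrt(-1424 + (k(0) + 1873)*(P + w(48))) = sqrt(-1424 + (2*0*(-9 + 0) + 1873)*(-272 - 22)) = sqrt(-1424 + (2*0*(-9) + 1873)*(-294)) = sqrt(-1424 + (0 + 1873)*(-294)) = sqrt(-1424 + 1873*(-294)) = sqrt(-1424 - 550662) = sqrt(-552086) = I*sqrt(552086)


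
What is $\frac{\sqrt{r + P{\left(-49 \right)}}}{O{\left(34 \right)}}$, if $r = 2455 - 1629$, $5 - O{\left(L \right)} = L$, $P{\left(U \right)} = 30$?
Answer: $- \frac{2 \sqrt{214}}{29} \approx -1.0089$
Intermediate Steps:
$O{\left(L \right)} = 5 - L$
$r = 826$
$\frac{\sqrt{r + P{\left(-49 \right)}}}{O{\left(34 \right)}} = \frac{\sqrt{826 + 30}}{5 - 34} = \frac{\sqrt{856}}{5 - 34} = \frac{2 \sqrt{214}}{-29} = 2 \sqrt{214} \left(- \frac{1}{29}\right) = - \frac{2 \sqrt{214}}{29}$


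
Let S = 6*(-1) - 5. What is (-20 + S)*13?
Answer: -403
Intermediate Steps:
S = -11 (S = -6 - 5 = -11)
(-20 + S)*13 = (-20 - 11)*13 = -31*13 = -403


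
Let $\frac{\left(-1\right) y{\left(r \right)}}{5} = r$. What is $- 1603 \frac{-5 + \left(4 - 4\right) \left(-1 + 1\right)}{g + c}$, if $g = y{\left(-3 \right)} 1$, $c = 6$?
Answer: $\frac{1145}{3} \approx 381.67$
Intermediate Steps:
$y{\left(r \right)} = - 5 r$
$g = 15$ ($g = \left(-5\right) \left(-3\right) 1 = 15 \cdot 1 = 15$)
$- 1603 \frac{-5 + \left(4 - 4\right) \left(-1 + 1\right)}{g + c} = - 1603 \frac{-5 + \left(4 - 4\right) \left(-1 + 1\right)}{15 + 6} = - 1603 \frac{-5 + 0 \cdot 0}{21} = - 1603 \left(-5 + 0\right) \frac{1}{21} = - 1603 \left(\left(-5\right) \frac{1}{21}\right) = \left(-1603\right) \left(- \frac{5}{21}\right) = \frac{1145}{3}$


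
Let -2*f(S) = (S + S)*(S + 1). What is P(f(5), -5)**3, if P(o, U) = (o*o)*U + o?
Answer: -92959677000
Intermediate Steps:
f(S) = -S*(1 + S) (f(S) = -(S + S)*(S + 1)/2 = -2*S*(1 + S)/2 = -S*(1 + S))
P(o, U) = o + U*o**2 (P(o, U) = o**2*U + o = U*o**2 + o = o + U*o**2)
P(f(5), -5)**3 = ((-1*5*(1 + 5))*(1 - (-5)*5*(1 + 5)))**3 = ((-1*5*6)*(1 - (-5)*5*6))**3 = (-30*(1 - 5*(-30)))**3 = (-30*(1 + 150))**3 = (-30*151)**3 = (-4530)**3 = -92959677000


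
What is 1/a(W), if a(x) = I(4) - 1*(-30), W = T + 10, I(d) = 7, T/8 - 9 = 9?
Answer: 1/37 ≈ 0.027027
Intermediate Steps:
T = 144 (T = 72 + 8*9 = 72 + 72 = 144)
W = 154 (W = 144 + 10 = 154)
a(x) = 37 (a(x) = 7 - 1*(-30) = 7 + 30 = 37)
1/a(W) = 1/37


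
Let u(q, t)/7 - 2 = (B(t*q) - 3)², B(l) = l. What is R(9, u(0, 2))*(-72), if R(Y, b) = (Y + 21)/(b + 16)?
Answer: -720/31 ≈ -23.226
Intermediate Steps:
u(q, t) = 14 + 7*(-3 + q*t)² (u(q, t) = 14 + 7*(t*q - 3)² = 14 + 7*(q*t - 3)² = 14 + 7*(-3 + q*t)²)
R(Y, b) = (21 + Y)/(16 + b)
R(9, u(0, 2))*(-72) = ((21 + 9)/(16 + (14 + 7*(-3 + 0*2)²)))*(-72) = (30/(16 + (14 + 7*(-3 + 0)²)))*(-72) = (30/(16 + (14 + 7*(-3)²)))*(-72) = (30/(16 + (14 + 7*9)))*(-72) = (30/(16 + (14 + 63)))*(-72) = (30/(16 + 77))*(-72) = (30/93)*(-72) = ((1/93)*30)*(-72) = (10/31)*(-72) = -720/31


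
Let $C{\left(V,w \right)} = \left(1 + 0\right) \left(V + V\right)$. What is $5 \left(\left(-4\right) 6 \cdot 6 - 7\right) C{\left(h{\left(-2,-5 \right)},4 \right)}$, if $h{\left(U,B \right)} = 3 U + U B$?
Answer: $-6040$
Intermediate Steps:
$h{\left(U,B \right)} = 3 U + B U$
$C{\left(V,w \right)} = 2 V$ ($C{\left(V,w \right)} = 1 \cdot 2 V = 2 V$)
$5 \left(\left(-4\right) 6 \cdot 6 - 7\right) C{\left(h{\left(-2,-5 \right)},4 \right)} = 5 \left(\left(-4\right) 6 \cdot 6 - 7\right) 2 \left(- 2 \left(3 - 5\right)\right) = 5 \left(\left(-24\right) 6 - 7\right) 2 \left(\left(-2\right) \left(-2\right)\right) = 5 \left(-144 - 7\right) 2 \cdot 4 = 5 \left(-151\right) 8 = \left(-755\right) 8 = -6040$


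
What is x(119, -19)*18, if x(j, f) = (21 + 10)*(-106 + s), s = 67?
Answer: -21762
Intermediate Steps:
x(j, f) = -1209 (x(j, f) = (21 + 10)*(-106 + 67) = 31*(-39) = -1209)
x(119, -19)*18 = -1209*18 = -21762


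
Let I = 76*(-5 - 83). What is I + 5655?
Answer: -1033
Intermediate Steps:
I = -6688 (I = 76*(-88) = -6688)
I + 5655 = -6688 + 5655 = -1033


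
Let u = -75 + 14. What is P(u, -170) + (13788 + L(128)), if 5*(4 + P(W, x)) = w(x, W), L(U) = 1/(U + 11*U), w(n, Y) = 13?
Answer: 105881093/7680 ≈ 13787.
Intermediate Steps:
u = -61
L(U) = 1/(12*U)
P(W, x) = -7/5 (P(W, x) = -4 + (⅕)*13 = -4 + 13/5 = -7/5)
P(u, -170) + (13788 + L(128)) = -7/5 + (13788 + (1/12)/128) = -7/5 + (13788 + (1/12)*(1/128)) = -7/5 + (13788 + 1/1536) = -7/5 + 21178369/1536 = 105881093/7680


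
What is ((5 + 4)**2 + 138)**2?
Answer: 47961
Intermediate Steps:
((5 + 4)**2 + 138)**2 = (9**2 + 138)**2 = (81 + 138)**2 = 219**2 = 47961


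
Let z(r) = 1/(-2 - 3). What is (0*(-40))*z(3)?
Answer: 0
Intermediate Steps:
z(r) = -⅕ (z(r) = 1/(-5) = -⅕)
(0*(-40))*z(3) = (0*(-40))*(-⅕) = 0*(-⅕) = 0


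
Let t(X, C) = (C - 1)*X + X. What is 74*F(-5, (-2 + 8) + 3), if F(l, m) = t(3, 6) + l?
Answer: 962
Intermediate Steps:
t(X, C) = X + X*(-1 + C) (t(X, C) = (-1 + C)*X + X = X*(-1 + C) + X = X + X*(-1 + C))
F(l, m) = 18 + l (F(l, m) = 6*3 + l = 18 + l)
74*F(-5, (-2 + 8) + 3) = 74*(18 - 5) = 74*13 = 962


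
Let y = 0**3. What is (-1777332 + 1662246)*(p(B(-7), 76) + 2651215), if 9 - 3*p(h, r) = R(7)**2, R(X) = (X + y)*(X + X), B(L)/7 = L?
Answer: -304749646100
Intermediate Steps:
y = 0
B(L) = 7*L
R(X) = 2*X**2 (R(X) = (X + 0)*(X + X) = X*(2*X) = 2*X**2)
p(h, r) = -9595/3 (p(h, r) = 3 - (2*7**2)**2/3 = 3 - (2*49)**2/3 = 3 - 1/3*98**2 = 3 - 1/3*9604 = 3 - 9604/3 = -9595/3)
(-1777332 + 1662246)*(p(B(-7), 76) + 2651215) = (-1777332 + 1662246)*(-9595/3 + 2651215) = -115086*7944050/3 = -304749646100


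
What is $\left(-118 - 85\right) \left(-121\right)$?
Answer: $24563$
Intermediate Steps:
$\left(-118 - 85\right) \left(-121\right) = \left(-203\right) \left(-121\right) = 24563$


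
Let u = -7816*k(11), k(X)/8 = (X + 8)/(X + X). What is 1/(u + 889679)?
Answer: 11/9192453 ≈ 1.1966e-6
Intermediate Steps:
k(X) = 4*(8 + X)/X (k(X) = 8*((X + 8)/(X + X)) = 8*((8 + X)/((2*X))) = 8*((8 + X)*(1/(2*X))) = 8*((8 + X)/(2*X)) = 4*(8 + X)/X)
u = -594016/11 (u = -7816*(4 + 32/11) = -7816*76/11 = -594016/11 ≈ -54001.)
1/(u + 889679) = 1/(-594016/11 + 889679) = 1/(9192453/11) = 11/9192453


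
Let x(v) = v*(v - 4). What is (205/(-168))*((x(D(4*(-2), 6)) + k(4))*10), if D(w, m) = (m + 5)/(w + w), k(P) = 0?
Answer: -281875/7168 ≈ -39.324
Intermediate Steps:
D(w, m) = (5 + m)/(2*w) (D(w, m) = (5 + m)/((2*w)) = (5 + m)*(1/(2*w)) = (5 + m)/(2*w))
x(v) = v*(-4 + v)
(205/(-168))*((x(D(4*(-2), 6)) + k(4))*10) = (205/(-168))*((((5 + 6)/(2*((4*(-2)))))*(-4 + (5 + 6)/(2*((4*(-2))))) + 0)*10) = (205*(-1/168))*((((½)*11/(-8))*(-4 + (½)*11/(-8)) + 0)*10) = -205*(((½)*(-⅛)*11)*(-4 + (½)*(-⅛)*11) + 0)*10/168 = -205*(-11*(-4 - 11/16)/16 + 0)*10/168 = -205*(-11/16*(-75/16) + 0)*10/168 = -205*(825/256 + 0)*10/168 = -56375*10/14336 = -205/168*4125/128 = -281875/7168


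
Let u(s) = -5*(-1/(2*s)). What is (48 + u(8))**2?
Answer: 597529/256 ≈ 2334.1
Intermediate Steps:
u(s) = 5/(2*s) (u(s) = -5*(-1/(2*s)) = -(-5)/(2*s) = 5/(2*s))
(48 + u(8))**2 = (48 + (5/2)/8)**2 = (48 + (5/2)*(1/8))**2 = (48 + 5/16)**2 = (773/16)**2 = 597529/256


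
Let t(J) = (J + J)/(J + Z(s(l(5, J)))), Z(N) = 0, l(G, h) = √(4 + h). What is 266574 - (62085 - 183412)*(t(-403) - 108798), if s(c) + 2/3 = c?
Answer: -13199625718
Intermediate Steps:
s(c) = -⅔ + c
t(J) = 2 (t(J) = (J + J)/(J + 0) = (2*J)/J = 2)
266574 - (62085 - 183412)*(t(-403) - 108798) = 266574 - (62085 - 183412)*(2 - 108798) = 266574 - (-121327)*(-108796) = 266574 - 1*13199892292 = 266574 - 13199892292 = -13199625718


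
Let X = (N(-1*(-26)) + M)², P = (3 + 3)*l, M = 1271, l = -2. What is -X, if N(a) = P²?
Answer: -2002225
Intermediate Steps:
P = -12 (P = (3 + 3)*(-2) = 6*(-2) = -12)
N(a) = 144 (N(a) = (-12)² = 144)
X = 2002225 (X = (144 + 1271)² = 1415² = 2002225)
-X = -1*2002225 = -2002225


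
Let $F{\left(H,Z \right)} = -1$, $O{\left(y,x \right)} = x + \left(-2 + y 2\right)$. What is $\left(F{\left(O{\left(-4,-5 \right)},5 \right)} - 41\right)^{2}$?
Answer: $1764$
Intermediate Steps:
$O{\left(y,x \right)} = -2 + x + 2 y$ ($O{\left(y,x \right)} = x + \left(-2 + 2 y\right) = -2 + x + 2 y$)
$\left(F{\left(O{\left(-4,-5 \right)},5 \right)} - 41\right)^{2} = \left(-1 - 41\right)^{2} = \left(-42\right)^{2} = 1764$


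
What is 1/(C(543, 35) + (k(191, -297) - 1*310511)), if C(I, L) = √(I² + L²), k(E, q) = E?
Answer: -155160/48149103163 - √296074/96298206326 ≈ -3.2281e-6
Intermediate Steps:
1/(C(543, 35) + (k(191, -297) - 1*310511)) = 1/(√(543² + 35²) + (191 - 1*310511)) = 1/(√(294849 + 1225) + (191 - 310511)) = 1/(√296074 - 310320) = 1/(-310320 + √296074)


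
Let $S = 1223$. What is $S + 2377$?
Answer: $3600$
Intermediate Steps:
$S + 2377 = 1223 + 2377 = 3600$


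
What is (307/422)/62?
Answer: 307/26164 ≈ 0.011734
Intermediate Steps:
(307/422)/62 = (307*(1/422))/62 = (1/62)*(307/422) = 307/26164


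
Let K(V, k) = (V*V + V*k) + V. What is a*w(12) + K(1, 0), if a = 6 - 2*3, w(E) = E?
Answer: 2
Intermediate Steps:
K(V, k) = V + V² + V*k (K(V, k) = (V² + V*k) + V = V + V² + V*k)
a = 0 (a = 6 - 6 = 0)
a*w(12) + K(1, 0) = 0*12 + 1*(1 + 1 + 0) = 0 + 1*2 = 0 + 2 = 2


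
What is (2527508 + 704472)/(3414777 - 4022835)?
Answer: -1615990/304029 ≈ -5.3152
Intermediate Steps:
(2527508 + 704472)/(3414777 - 4022835) = 3231980/(-608058) = 3231980*(-1/608058) = -1615990/304029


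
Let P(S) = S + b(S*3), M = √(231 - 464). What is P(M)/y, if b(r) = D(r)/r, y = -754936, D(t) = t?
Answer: -1/754936 - I*√233/754936 ≈ -1.3246e-6 - 2.0219e-5*I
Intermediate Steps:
M = I*√233 (M = √(-233) = I*√233 ≈ 15.264*I)
b(r) = 1 (b(r) = r/r = 1)
P(S) = 1 + S (P(S) = S + 1 = 1 + S)
P(M)/y = (1 + I*√233)/(-754936) = (1 + I*√233)*(-1/754936) = -1/754936 - I*√233/754936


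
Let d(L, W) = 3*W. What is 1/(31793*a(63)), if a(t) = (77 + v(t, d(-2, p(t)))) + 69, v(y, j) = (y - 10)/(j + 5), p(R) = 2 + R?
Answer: 200/930040629 ≈ 2.1504e-7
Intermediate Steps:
v(y, j) = (-10 + y)/(5 + j)
a(t) = 146 + (-10 + t)/(11 + 3*t) (a(t) = (77 + (-10 + t)/(5 + 3*(2 + t))) + 69 = (77 + (-10 + t)/(5 + (6 + 3*t))) + 69 = (77 + (-10 + t)/(11 + 3*t)) + 69 = 146 + (-10 + t)/(11 + 3*t))
1/(31793*a(63)) = 1/(31793*(((1596 + 439*63)/(11 + 3*63)))) = 1/(31793*(((1596 + 27657)/(11 + 189)))) = 1/(31793*((29253/200))) = 1/(31793*(((1/200)*29253))) = 1/(31793*(29253/200)) = (1/31793)*(200/29253) = 200/930040629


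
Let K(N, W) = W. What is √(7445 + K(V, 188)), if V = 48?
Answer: √7633 ≈ 87.367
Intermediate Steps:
√(7445 + K(V, 188)) = √(7445 + 188) = √7633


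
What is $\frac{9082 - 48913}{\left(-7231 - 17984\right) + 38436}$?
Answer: $- \frac{13277}{4407} \approx -3.0127$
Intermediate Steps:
$\frac{9082 - 48913}{\left(-7231 - 17984\right) + 38436} = - \frac{39831}{\left(-7231 - 17984\right) + 38436} = - \frac{39831}{-25215 + 38436} = - \frac{39831}{13221} = \left(-39831\right) \frac{1}{13221} = - \frac{13277}{4407}$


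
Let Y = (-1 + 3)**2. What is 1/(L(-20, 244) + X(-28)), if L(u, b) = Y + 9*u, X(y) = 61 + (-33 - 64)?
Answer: -1/212 ≈ -0.0047170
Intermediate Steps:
X(y) = -36 (X(y) = 61 - 97 = -36)
Y = 4 (Y = 2**2 = 4)
L(u, b) = 4 + 9*u
1/(L(-20, 244) + X(-28)) = 1/((4 + 9*(-20)) - 36) = 1/((4 - 180) - 36) = 1/(-176 - 36) = 1/(-212) = -1/212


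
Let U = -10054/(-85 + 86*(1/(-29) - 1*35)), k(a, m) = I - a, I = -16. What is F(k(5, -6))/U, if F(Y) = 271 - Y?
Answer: 13116786/145783 ≈ 89.975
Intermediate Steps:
k(a, m) = -16 - a
U = 291566/89841 (U = -10054/(-85 + 86*(-1/29 - 35)) = -10054/(-85 + 86*(-1016/29)) = -10054/(-85 - 87376/29) = -10054/(-89841/29) = -10054*(-29/89841) = 291566/89841 ≈ 3.2454)
F(k(5, -6))/U = (271 - (-16 - 1*5))/(291566/89841) = (271 - (-16 - 5))*(89841/291566) = (271 - 1*(-21))*(89841/291566) = (271 + 21)*(89841/291566) = 292*(89841/291566) = 13116786/145783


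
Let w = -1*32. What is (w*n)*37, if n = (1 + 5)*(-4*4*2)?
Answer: 227328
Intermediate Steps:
w = -32
n = -192 (n = 6*(-16*2) = 6*(-32) = -192)
(w*n)*37 = -32*(-192)*37 = 6144*37 = 227328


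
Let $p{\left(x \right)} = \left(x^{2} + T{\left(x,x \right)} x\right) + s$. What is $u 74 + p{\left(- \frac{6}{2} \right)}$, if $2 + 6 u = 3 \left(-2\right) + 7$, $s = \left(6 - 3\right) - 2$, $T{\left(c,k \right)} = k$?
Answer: $\frac{20}{3} \approx 6.6667$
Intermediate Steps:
$s = 1$ ($s = 3 - 2 = 1$)
$p{\left(x \right)} = 1 + 2 x^{2}$ ($p{\left(x \right)} = \left(x^{2} + x x\right) + 1 = \left(x^{2} + x^{2}\right) + 1 = 2 x^{2} + 1 = 1 + 2 x^{2}$)
$u = - \frac{1}{6}$ ($u = - \frac{1}{3} + \frac{3 \left(-2\right) + 7}{6} = - \frac{1}{3} + \frac{-6 + 7}{6} = - \frac{1}{3} + \frac{1}{6} \cdot 1 = - \frac{1}{3} + \frac{1}{6} = - \frac{1}{6} \approx -0.16667$)
$u 74 + p{\left(- \frac{6}{2} \right)} = \left(- \frac{1}{6}\right) 74 + \left(1 + 2 \left(- \frac{6}{2}\right)^{2}\right) = - \frac{37}{3} + \left(1 + 2 \left(\left(-6\right) \frac{1}{2}\right)^{2}\right) = - \frac{37}{3} + \left(1 + 2 \left(-3\right)^{2}\right) = - \frac{37}{3} + \left(1 + 2 \cdot 9\right) = - \frac{37}{3} + \left(1 + 18\right) = - \frac{37}{3} + 19 = \frac{20}{3}$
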